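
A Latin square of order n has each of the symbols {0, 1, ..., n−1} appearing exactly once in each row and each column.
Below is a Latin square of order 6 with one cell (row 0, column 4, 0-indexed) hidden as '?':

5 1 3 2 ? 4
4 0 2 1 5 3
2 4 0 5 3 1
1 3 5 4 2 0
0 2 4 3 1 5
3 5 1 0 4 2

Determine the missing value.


Row 0 contains symbols [1, 2, 3, 4, 5] — missing [0].
Column 4 contains symbols [1, 2, 3, 4, 5] — missing [0].
The missing symbol must appear in both missing sets; intersection = [0].
Therefore the hidden value is 0.

Missing value = 0.


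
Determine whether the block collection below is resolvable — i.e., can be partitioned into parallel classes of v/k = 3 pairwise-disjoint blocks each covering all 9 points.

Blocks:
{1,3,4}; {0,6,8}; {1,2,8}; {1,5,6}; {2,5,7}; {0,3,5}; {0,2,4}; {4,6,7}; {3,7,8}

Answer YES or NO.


v = 9, block size k = 3, number of blocks = 9.
For resolvability, blocks must partition into parallel classes of size v/k = 3.
Total blocks must therefore be a multiple of 3: 9 = 3·3 + 0 ⇒ divisible ✓.
Greedy packing gives 3 candidate class(es). Each should be a full parallel class (size 3, covers all 9 points).
  Class 1 (3 blocks): {1,3,4}; {0,6,8}; {2,5,7}. Points covered: [0, 1, 2, 3, 4, 5, 6, 7, 8].
  Class 2 (3 blocks): {1,2,8}; {0,3,5}; {4,6,7}. Points covered: [0, 1, 2, 3, 4, 5, 6, 7, 8].
  Class 3 (3 blocks): {1,5,6}; {0,2,4}; {3,7,8}. Points covered: [0, 1, 2, 3, 4, 5, 6, 7, 8].
All classes full (size 3)? YES. All classes cover every point? YES.
Resolvable? YES.

YES


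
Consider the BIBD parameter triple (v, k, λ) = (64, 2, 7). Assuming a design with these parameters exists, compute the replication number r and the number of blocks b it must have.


Any 2-(v, k, λ) BIBD satisfies two necessary conditions:
  (i)  Each point sits in r blocks, and counting incidences through any fixed point gives r(k − 1) = λ(v − 1), so r = λ(v − 1)/(k − 1).
  (ii) Total incidences bk = vr, so b = vr/k.
Step 1: r = λ(v − 1)/(k − 1) = 7·(64 − 1)/(2 − 1) = 7·63/1 = 441/1 = 441.
Step 2: b = vr/k = 64·441/2 = 28224/2 = 14112.
Check integrality: r = 441 ∈ Z ✓, b = 14112 ∈ Z ✓.
(These identities are necessary conditions: they determine r and b for any design with these parameters, but do not by themselves prove that one exists.)

r = 441, b = 14112.


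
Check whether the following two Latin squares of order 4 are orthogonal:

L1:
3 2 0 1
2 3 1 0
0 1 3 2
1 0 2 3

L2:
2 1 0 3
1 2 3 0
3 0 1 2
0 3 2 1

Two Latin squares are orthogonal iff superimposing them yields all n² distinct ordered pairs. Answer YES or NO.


Form the n² = 16 superimposed pairs (L1[i][j], L2[i][j]), row by row (rows and columns indexed from 0):
row 0: (3,2) (2,1) (0,0) (1,3)
row 1: (2,1) (3,2) (1,3) (0,0)
row 2: (0,3) (1,0) (3,1) (2,2)
row 3: (1,0) (0,3) (2,2) (3,1)
Orthogonality requires all 16 pairs distinct.
But the pair (2,1) repeats: cell (0,1) has L1 = 2, L2 = 1, and cell (1,0) has L1 = 2, L2 = 1.
A repeated pair means some other pair never occurs (only 8 distinct pairs out of 16), so the squares are not orthogonal.
Conclusion: NO.

NO


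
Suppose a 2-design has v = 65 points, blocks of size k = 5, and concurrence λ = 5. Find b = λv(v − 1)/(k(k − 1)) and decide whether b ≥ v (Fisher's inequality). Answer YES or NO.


b = λv(v − 1)/(k(k − 1)) = 5·65·64/(5·4) = 20800/20 = 1040.
Compare with v = 65: b ≥ v, so Fisher's inequality holds.

YES


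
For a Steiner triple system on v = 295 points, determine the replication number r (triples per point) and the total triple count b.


An STS(v) is a 2-(v, 3, 1) BIBD: block size k = 3, λ = 1.
Replication: r(k − 1) = λ(v − 1) ⇒ r·2 = 295 − 1 = 294 ⇒ r = 147.
Block count: b = v(v − 1)/6 = 295·294/6 = 86730/6 = 14455.
(Check via bk = vr: 14455·3 = 43365 = 295·147 = 43365 ✓.)

r = 147, b = 14455.


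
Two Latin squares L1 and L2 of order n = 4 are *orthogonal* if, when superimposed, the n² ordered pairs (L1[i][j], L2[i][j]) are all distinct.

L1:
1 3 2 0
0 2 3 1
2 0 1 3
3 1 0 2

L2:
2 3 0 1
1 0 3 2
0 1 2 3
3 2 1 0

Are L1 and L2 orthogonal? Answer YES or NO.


Form the n² = 16 superimposed pairs (L1[i][j], L2[i][j]), row by row (rows and columns indexed from 0):
row 0: (1,2) (3,3) (2,0) (0,1)
row 1: (0,1) (2,0) (3,3) (1,2)
row 2: (2,0) (0,1) (1,2) (3,3)
row 3: (3,3) (1,2) (0,1) (2,0)
Orthogonality requires all 16 pairs distinct.
But the pair (0,1) repeats: cell (0,3) has L1 = 0, L2 = 1, and cell (1,0) has L1 = 0, L2 = 1.
A repeated pair means some other pair never occurs (only 4 distinct pairs out of 16), so the squares are not orthogonal.
Conclusion: NO.

NO


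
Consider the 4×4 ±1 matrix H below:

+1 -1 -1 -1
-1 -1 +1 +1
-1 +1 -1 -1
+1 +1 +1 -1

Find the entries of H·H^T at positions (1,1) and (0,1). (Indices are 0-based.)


Row 0 of H: [1, -1, -1, -1].
Row 1 of H: [-1, -1, 1, 1].
(H·H^T)[1][1] = Σ_j H[1][j]·H[1][j] = (-1)² + (-1)² + (1)² + (1)² = 1 + 1 + 1 + 1 = 4.
(H·H^T)[0][1] = Σ_j H[0][j]·H[1][j] = (1)·(-1) + (-1)·(-1) + (-1)·(1) + (-1)·(1) = -1 + 1 + -1 + -1 = -2.
Rows 0 and 1 are not orthogonal (dot product = -2 ≠ 0), so H is not a Hadamard matrix.

(1,1) entry = 4; (0,1) entry = -2.


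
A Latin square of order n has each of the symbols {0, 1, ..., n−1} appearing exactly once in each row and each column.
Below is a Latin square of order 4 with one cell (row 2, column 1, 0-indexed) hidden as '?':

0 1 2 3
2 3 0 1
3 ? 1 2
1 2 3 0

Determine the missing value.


Row 2 contains symbols [1, 2, 3] — missing [0].
Column 1 contains symbols [1, 2, 3] — missing [0].
The missing symbol must appear in both missing sets; intersection = [0].
Therefore the hidden value is 0.

Missing value = 0.


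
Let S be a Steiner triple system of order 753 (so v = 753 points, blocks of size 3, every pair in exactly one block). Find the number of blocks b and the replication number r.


An STS(v) is a 2-(v, 3, 1) BIBD: block size k = 3, λ = 1.
Replication: r(k − 1) = λ(v − 1) ⇒ r·2 = 753 − 1 = 752 ⇒ r = 376.
Block count: bk = vr ⇒ b·3 = 753·376 = 283128 ⇒ b = 94376.
(Check via b = v(v − 1)/6 = 753·752/6 = 566256/6 = 94376.)

r = 376, b = 94376.


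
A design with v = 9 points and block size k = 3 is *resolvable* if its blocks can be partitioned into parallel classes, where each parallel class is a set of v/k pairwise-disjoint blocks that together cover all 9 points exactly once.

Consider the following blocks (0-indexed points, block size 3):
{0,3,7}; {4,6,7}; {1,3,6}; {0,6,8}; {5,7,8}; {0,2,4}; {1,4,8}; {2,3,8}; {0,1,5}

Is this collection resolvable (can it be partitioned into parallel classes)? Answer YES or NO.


v = 9, block size k = 3, number of blocks = 9.
For resolvability, blocks must partition into parallel classes of size v/k = 3.
Total blocks must therefore be a multiple of 3: 9 = 3·3 + 0 ⇒ divisible ✓.
Consider block {0,3,7}. The only other block(s) in the collection disjoint from it are {1,4,8} — just 1 block(s). Any parallel class containing {0,3,7} would need 2 other blocks each disjoint from it, so no parallel class of size 3 can contain {0,3,7}.
Since every block must belong to some parallel class in a resolution, the collection cannot be partitioned into parallel classes.
Resolvable? NO.

NO


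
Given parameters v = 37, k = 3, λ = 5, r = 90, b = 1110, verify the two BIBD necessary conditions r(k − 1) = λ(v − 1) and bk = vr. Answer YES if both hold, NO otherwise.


Condition (i): r(k − 1) = 90·2 = 180; λ(v − 1) = 5·36 = 180. Match? YES.
Condition (ii): bk = 1110·3 = 3330; vr = 37·90 = 3330. Match? YES.
Both conditions hold? YES.

YES


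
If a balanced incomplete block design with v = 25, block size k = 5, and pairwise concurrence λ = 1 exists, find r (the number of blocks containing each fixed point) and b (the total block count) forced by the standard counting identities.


Any 2-(v, k, λ) BIBD satisfies two necessary conditions:
  (i)  Each point sits in r blocks, and counting incidences through any fixed point gives r(k − 1) = λ(v − 1), so r = λ(v − 1)/(k − 1).
  (ii) Total incidences bk = vr, so b = vr/k.
Step 1: r = λ(v − 1)/(k − 1) = 1·(25 − 1)/(5 − 1) = 1·24/4 = 24/4 = 6.
Step 2: b = vr/k = 25·6/5 = 150/5 = 30.
Check integrality: r = 6 ∈ Z ✓, b = 30 ∈ Z ✓.
(These identities are necessary conditions: they determine r and b for any design with these parameters, but do not by themselves prove that one exists.)

r = 6, b = 30.


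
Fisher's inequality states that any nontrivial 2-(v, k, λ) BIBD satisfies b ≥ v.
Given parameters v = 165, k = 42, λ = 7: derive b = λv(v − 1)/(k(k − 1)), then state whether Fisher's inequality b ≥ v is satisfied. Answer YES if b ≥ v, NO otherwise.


b = λv(v − 1)/(k(k − 1)) = 7·165·164/(42·41) = 189420/1722 = 110.
Compare with v = 165: b < v, so Fisher's inequality fails.

NO


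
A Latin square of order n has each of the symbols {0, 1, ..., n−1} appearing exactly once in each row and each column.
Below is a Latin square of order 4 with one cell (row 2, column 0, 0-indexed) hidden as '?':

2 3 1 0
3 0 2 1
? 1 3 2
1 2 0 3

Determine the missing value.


Row 2 contains symbols [1, 2, 3] — missing [0].
Column 0 contains symbols [1, 2, 3] — missing [0].
The missing symbol must appear in both missing sets; intersection = [0].
Therefore the hidden value is 0.

Missing value = 0.


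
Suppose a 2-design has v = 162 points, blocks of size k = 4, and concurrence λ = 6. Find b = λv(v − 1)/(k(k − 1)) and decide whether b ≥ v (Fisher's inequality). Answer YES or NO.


b = λv(v − 1)/(k(k − 1)) = 6·162·161/(4·3) = 156492/12 = 13041.
Compare with v = 162: b ≥ v, so Fisher's inequality holds.

YES


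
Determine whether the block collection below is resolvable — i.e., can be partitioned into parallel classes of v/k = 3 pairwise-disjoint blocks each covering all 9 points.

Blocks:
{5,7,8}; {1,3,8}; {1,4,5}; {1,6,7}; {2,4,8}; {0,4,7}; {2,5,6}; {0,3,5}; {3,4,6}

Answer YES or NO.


v = 9, block size k = 3, number of blocks = 9.
For resolvability, blocks must partition into parallel classes of size v/k = 3.
Total blocks must therefore be a multiple of 3: 9 = 3·3 + 0 ⇒ divisible ✓.
Consider block {5,7,8}. The only other block(s) in the collection disjoint from it are {3,4,6} — just 1 block(s). Any parallel class containing {5,7,8} would need 2 other blocks each disjoint from it, so no parallel class of size 3 can contain {5,7,8}.
Since every block must belong to some parallel class in a resolution, the collection cannot be partitioned into parallel classes.
Resolvable? NO.

NO


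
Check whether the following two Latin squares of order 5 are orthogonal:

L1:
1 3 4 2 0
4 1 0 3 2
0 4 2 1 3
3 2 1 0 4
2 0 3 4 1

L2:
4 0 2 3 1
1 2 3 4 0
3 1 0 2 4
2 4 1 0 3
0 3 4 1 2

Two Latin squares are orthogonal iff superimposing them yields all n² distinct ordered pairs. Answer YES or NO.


Form the n² = 25 superimposed pairs (L1[i][j], L2[i][j]), row by row (rows and columns indexed from 0):
row 0: (1,4) (3,0) (4,2) (2,3) (0,1)
row 1: (4,1) (1,2) (0,3) (3,4) (2,0)
row 2: (0,3) (4,1) (2,0) (1,2) (3,4)
row 3: (3,2) (2,4) (1,1) (0,0) (4,3)
row 4: (2,0) (0,3) (3,4) (4,1) (1,2)
Orthogonality requires all 25 pairs distinct.
But the pair (0,3) repeats: cell (1,2) has L1 = 0, L2 = 3, and cell (2,0) has L1 = 0, L2 = 3.
A repeated pair means some other pair never occurs (only 15 distinct pairs out of 25), so the squares are not orthogonal.
Conclusion: NO.

NO


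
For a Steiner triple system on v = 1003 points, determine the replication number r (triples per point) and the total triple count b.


An STS(v) is a 2-(v, 3, 1) BIBD: block size k = 3, λ = 1.
Replication: r(k − 1) = λ(v − 1) ⇒ r·2 = 1003 − 1 = 1002 ⇒ r = 501.
Block count: bk = vr ⇒ b·3 = 1003·501 = 502503 ⇒ b = 167501.
(Check via b = v(v − 1)/6 = 1003·1002/6 = 1005006/6 = 167501.)

r = 501, b = 167501.


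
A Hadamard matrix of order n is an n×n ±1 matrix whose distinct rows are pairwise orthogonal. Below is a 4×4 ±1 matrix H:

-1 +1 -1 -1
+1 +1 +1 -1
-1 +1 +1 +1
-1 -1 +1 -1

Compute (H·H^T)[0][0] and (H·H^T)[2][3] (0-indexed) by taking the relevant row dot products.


Row 0 of H: [-1, 1, -1, -1].
Row 2 of H: [-1, 1, 1, 1].
Row 3 of H: [-1, -1, 1, -1].
(H·H^T)[0][0] = Σ_j H[0][j]·H[0][j] = (-1)² + (1)² + (-1)² + (-1)² = 1 + 1 + 1 + 1 = 4.
(H·H^T)[2][3] = Σ_j H[2][j]·H[3][j] = (-1)·(-1) + (1)·(-1) + (1)·(1) + (1)·(-1) = 1 + -1 + 1 + -1 = 0.
So rows 2 and 3 are orthogonal; the diagonal entry equals n = 4.

(0,0) entry = 4; (2,3) entry = 0.


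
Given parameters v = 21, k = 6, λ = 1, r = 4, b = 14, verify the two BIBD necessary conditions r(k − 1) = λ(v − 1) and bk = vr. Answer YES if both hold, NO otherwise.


Condition (i): r(k − 1) = 4·5 = 20; λ(v − 1) = 1·20 = 20. Match? YES.
Condition (ii): bk = 14·6 = 84; vr = 21·4 = 84. Match? YES.
Both conditions hold? YES.

YES


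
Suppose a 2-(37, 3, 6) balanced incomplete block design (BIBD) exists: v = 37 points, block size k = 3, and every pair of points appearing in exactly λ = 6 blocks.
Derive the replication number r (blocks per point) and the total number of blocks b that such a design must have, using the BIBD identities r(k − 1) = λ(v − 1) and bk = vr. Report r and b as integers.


Any 2-(v, k, λ) BIBD satisfies two necessary conditions:
  (i)  Each point sits in r blocks, and counting incidences through any fixed point gives r(k − 1) = λ(v − 1), so r = λ(v − 1)/(k − 1).
  (ii) Total incidences bk = vr, so b = vr/k.
Step 1: r = λ(v − 1)/(k − 1) = 6·(37 − 1)/(3 − 1) = 6·36/2 = 216/2 = 108.
Step 2: b = vr/k = 37·108/3 = 3996/3 = 1332.
Check integrality: r = 108 ∈ Z ✓, b = 1332 ∈ Z ✓.
(These identities are necessary conditions: they determine r and b for any design with these parameters, but do not by themselves prove that one exists.)

r = 108, b = 1332.


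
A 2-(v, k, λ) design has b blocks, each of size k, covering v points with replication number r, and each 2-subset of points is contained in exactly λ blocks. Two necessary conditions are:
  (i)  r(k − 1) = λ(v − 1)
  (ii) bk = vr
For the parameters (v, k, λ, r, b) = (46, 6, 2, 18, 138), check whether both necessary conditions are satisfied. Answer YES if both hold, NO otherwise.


Condition (i): r(k − 1) = 18·5 = 90; λ(v − 1) = 2·45 = 90. Match? YES.
Condition (ii): bk = 138·6 = 828; vr = 46·18 = 828. Match? YES.
Both conditions hold? YES.

YES


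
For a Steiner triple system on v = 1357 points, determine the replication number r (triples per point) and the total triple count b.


An STS(v) is a 2-(v, 3, 1) BIBD: block size k = 3, λ = 1.
Replication: r(k − 1) = λ(v − 1) ⇒ r·2 = 1357 − 1 = 1356 ⇒ r = 678.
Block count: b = v(v − 1)/6 = 1357·1356/6 = 1840092/6 = 306682.
(Check via bk = vr: 306682·3 = 920046 = 1357·678 = 920046 ✓.)

r = 678, b = 306682.


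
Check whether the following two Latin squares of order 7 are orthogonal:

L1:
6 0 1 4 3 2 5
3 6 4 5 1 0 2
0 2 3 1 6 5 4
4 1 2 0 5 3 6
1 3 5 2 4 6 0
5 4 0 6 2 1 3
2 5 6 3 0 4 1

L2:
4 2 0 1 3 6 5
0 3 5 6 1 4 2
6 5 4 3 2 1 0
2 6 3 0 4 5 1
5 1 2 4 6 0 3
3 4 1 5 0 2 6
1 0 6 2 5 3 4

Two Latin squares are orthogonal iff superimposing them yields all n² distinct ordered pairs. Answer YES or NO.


Form the n² = 49 superimposed pairs (L1[i][j], L2[i][j]), row by row (rows and columns indexed from 0):
row 0: (6,4) (0,2) (1,0) (4,1) (3,3) (2,6) (5,5)
row 1: (3,0) (6,3) (4,5) (5,6) (1,1) (0,4) (2,2)
row 2: (0,6) (2,5) (3,4) (1,3) (6,2) (5,1) (4,0)
row 3: (4,2) (1,6) (2,3) (0,0) (5,4) (3,5) (6,1)
row 4: (1,5) (3,1) (5,2) (2,4) (4,6) (6,0) (0,3)
row 5: (5,3) (4,4) (0,1) (6,5) (2,0) (1,2) (3,6)
row 6: (2,1) (5,0) (6,6) (3,2) (0,5) (4,3) (1,4)
Orthogonality requires all 49 pairs distinct.
Check by first coordinate: for each symbol s of L1, list the L2 entries in the n cells where L1 = s; they must all differ.
  L1 = 0: L2 entries (in reading order) 2, 4, 6, 0, 3, 1, 5 — all 7 distinct ✓
  L1 = 1: L2 entries (in reading order) 0, 1, 3, 6, 5, 2, 4 — all 7 distinct ✓
  L1 = 2: L2 entries (in reading order) 6, 2, 5, 3, 4, 0, 1 — all 7 distinct ✓
  L1 = 3: L2 entries (in reading order) 3, 0, 4, 5, 1, 6, 2 — all 7 distinct ✓
  L1 = 4: L2 entries (in reading order) 1, 5, 0, 2, 6, 4, 3 — all 7 distinct ✓
  L1 = 5: L2 entries (in reading order) 5, 6, 1, 4, 2, 3, 0 — all 7 distinct ✓
  L1 = 6: L2 entries (in reading order) 4, 3, 2, 1, 0, 5, 6 — all 7 distinct ✓
Every symbol of L1 meets every symbol of L2 exactly once, so all 49 pairs are distinct (49 of 49).
Conclusion: YES.

YES


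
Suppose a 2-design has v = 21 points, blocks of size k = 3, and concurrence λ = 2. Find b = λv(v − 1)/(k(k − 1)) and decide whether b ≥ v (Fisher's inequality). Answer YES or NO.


b = λv(v − 1)/(k(k − 1)) = 2·21·20/(3·2) = 840/6 = 140.
Compare with v = 21: b ≥ v, so Fisher's inequality holds.

YES


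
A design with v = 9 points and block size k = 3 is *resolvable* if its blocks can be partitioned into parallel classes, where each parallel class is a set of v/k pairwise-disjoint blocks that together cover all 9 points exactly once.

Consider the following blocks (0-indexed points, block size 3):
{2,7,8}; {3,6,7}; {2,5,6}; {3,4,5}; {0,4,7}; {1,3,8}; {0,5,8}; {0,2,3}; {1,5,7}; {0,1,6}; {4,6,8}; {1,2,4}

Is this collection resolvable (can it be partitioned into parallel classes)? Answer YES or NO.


v = 9, block size k = 3, number of blocks = 12.
For resolvability, blocks must partition into parallel classes of size v/k = 3.
Total blocks must therefore be a multiple of 3: 12 = 3·4 + 0 ⇒ divisible ✓.
Greedy packing gives 4 candidate class(es). Each should be a full parallel class (size 3, covers all 9 points).
  Class 1 (3 blocks): {2,7,8}; {3,4,5}; {0,1,6}. Points covered: [0, 1, 2, 3, 4, 5, 6, 7, 8].
  Class 2 (3 blocks): {3,6,7}; {0,5,8}; {1,2,4}. Points covered: [0, 1, 2, 3, 4, 5, 6, 7, 8].
  Class 3 (3 blocks): {2,5,6}; {0,4,7}; {1,3,8}. Points covered: [0, 1, 2, 3, 4, 5, 6, 7, 8].
  Class 4 (3 blocks): {0,2,3}; {1,5,7}; {4,6,8}. Points covered: [0, 1, 2, 3, 4, 5, 6, 7, 8].
All classes full (size 3)? YES. All classes cover every point? YES.
Resolvable? YES.

YES


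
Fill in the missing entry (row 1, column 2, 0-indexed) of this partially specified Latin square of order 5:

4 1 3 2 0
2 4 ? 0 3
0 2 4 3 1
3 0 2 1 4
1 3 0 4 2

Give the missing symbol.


Row 1 contains symbols [0, 2, 3, 4] — missing [1].
Column 2 contains symbols [0, 2, 3, 4] — missing [1].
The missing symbol must appear in both missing sets; intersection = [1].
Therefore the hidden value is 1.

Missing value = 1.


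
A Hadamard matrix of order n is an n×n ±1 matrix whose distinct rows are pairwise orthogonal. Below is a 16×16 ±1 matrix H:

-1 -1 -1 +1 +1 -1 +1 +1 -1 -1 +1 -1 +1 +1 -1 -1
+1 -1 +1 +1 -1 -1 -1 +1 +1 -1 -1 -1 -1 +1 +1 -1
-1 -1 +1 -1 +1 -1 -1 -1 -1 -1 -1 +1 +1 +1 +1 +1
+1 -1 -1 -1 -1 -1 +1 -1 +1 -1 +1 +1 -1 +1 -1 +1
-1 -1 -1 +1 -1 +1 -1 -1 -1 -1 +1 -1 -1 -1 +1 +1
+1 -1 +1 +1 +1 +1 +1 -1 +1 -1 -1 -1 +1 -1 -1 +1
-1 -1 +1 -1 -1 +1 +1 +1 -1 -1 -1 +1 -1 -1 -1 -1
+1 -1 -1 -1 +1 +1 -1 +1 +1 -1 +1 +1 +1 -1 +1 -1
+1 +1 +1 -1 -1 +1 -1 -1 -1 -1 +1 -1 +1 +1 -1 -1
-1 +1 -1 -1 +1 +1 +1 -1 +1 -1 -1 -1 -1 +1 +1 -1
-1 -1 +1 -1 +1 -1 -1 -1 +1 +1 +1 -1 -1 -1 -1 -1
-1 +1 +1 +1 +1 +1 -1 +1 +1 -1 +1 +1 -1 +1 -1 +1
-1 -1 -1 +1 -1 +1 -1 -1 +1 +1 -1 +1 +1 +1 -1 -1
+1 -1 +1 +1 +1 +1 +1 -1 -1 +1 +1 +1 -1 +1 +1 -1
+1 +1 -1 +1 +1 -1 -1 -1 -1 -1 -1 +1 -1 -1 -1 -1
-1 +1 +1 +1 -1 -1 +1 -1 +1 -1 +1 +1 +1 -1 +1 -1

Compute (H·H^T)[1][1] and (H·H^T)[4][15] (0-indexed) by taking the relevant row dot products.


Row 1 of H: [1, -1, 1, 1, -1, -1, -1, 1, 1, -1, -1, -1, -1, 1, 1, -1].
Row 4 of H: [-1, -1, -1, 1, -1, 1, -1, -1, -1, -1, 1, -1, -1, -1, 1, 1].
Row 15 of H: [-1, 1, 1, 1, -1, -1, 1, -1, 1, -1, 1, 1, 1, -1, 1, -1].
(H·H^T)[1][1] = Σ_j H[1][j]·H[1][j] = (1)² + (-1)² + (1)² + (1)² + (-1)² + (-1)² + (-1)² + (1)² + (1)² + (-1)² + (-1)² + (-1)² + (-1)² + (1)² + (1)² + (-1)² = 1 + 1 + 1 + 1 + 1 + 1 + 1 + 1 + 1 + 1 + 1 + 1 + 1 + 1 + 1 + 1 = 16.
(H·H^T)[4][15] = Σ_j H[4][j]·H[15][j] = (-1)·(-1) + (-1)·(1) + (-1)·(1) + (1)·(1) + (-1)·(-1) + (1)·(-1) + (-1)·(1) + (-1)·(-1) + (-1)·(1) + (-1)·(-1) + (1)·(1) + (-1)·(1) + (-1)·(1) + (-1)·(-1) + (1)·(1) + (1)·(-1) = 1 + -1 + -1 + 1 + 1 + -1 + -1 + 1 + -1 + 1 + 1 + -1 + -1 + 1 + 1 + -1 = 0.
So rows 4 and 15 are orthogonal; the diagonal entry equals n = 16.

(1,1) entry = 16; (4,15) entry = 0.


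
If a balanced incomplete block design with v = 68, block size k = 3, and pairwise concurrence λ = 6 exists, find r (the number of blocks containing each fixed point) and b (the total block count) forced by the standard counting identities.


Any 2-(v, k, λ) BIBD satisfies two necessary conditions:
  (i)  Each point sits in r blocks, and counting incidences through any fixed point gives r(k − 1) = λ(v − 1), so r = λ(v − 1)/(k − 1).
  (ii) Total incidences bk = vr, so b = vr/k.
Step 1: r = λ(v − 1)/(k − 1) = 6·(68 − 1)/(3 − 1) = 6·67/2 = 402/2 = 201.
Step 2: b = vr/k = 68·201/3 = 13668/3 = 4556.
Check integrality: r = 201 ∈ Z ✓, b = 4556 ∈ Z ✓.
(These identities are necessary conditions: they determine r and b for any design with these parameters, but do not by themselves prove that one exists.)

r = 201, b = 4556.


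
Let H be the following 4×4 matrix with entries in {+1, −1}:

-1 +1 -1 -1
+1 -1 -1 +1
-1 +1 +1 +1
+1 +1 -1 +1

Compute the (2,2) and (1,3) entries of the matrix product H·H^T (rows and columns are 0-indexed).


Row 1 of H: [1, -1, -1, 1].
Row 2 of H: [-1, 1, 1, 1].
Row 3 of H: [1, 1, -1, 1].
(H·H^T)[2][2] = Σ_j H[2][j]·H[2][j] = (-1)² + (1)² + (1)² + (1)² = 1 + 1 + 1 + 1 = 4.
(H·H^T)[1][3] = Σ_j H[1][j]·H[3][j] = (1)·(1) + (-1)·(1) + (-1)·(-1) + (1)·(1) = 1 + -1 + 1 + 1 = 2.
Rows 1 and 3 are not orthogonal (dot product = 2 ≠ 0), so H is not a Hadamard matrix.

(2,2) entry = 4; (1,3) entry = 2.


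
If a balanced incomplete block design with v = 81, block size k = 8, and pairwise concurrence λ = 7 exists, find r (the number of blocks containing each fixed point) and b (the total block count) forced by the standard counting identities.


Any 2-(v, k, λ) BIBD satisfies two necessary conditions:
  (i)  Each point sits in r blocks, and counting incidences through any fixed point gives r(k − 1) = λ(v − 1), so r = λ(v − 1)/(k − 1).
  (ii) Total incidences bk = vr, so b = vr/k.
Step 1: r = λ(v − 1)/(k − 1) = 7·(81 − 1)/(8 − 1) = 7·80/7 = 560/7 = 80.
Step 2: b = vr/k = 81·80/8 = 6480/8 = 810.
Check integrality: r = 80 ∈ Z ✓, b = 810 ∈ Z ✓.
(These identities are necessary conditions: they determine r and b for any design with these parameters, but do not by themselves prove that one exists.)

r = 80, b = 810.


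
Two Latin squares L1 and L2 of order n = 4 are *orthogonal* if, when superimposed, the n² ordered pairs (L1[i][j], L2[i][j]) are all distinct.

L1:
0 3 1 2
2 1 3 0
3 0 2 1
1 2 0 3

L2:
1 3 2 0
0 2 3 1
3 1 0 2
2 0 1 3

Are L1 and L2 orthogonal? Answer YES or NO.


Form the n² = 16 superimposed pairs (L1[i][j], L2[i][j]), row by row (rows and columns indexed from 0):
row 0: (0,1) (3,3) (1,2) (2,0)
row 1: (2,0) (1,2) (3,3) (0,1)
row 2: (3,3) (0,1) (2,0) (1,2)
row 3: (1,2) (2,0) (0,1) (3,3)
Orthogonality requires all 16 pairs distinct.
But the pair (2,0) repeats: cell (0,3) has L1 = 2, L2 = 0, and cell (1,0) has L1 = 2, L2 = 0.
A repeated pair means some other pair never occurs (only 4 distinct pairs out of 16), so the squares are not orthogonal.
Conclusion: NO.

NO


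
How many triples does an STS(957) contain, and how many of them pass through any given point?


An STS(v) is a 2-(v, 3, 1) BIBD: block size k = 3, λ = 1.
Replication: r(k − 1) = λ(v − 1) ⇒ r·2 = 957 − 1 = 956 ⇒ r = 478.
Block count: b = v(v − 1)/6 = 957·956/6 = 914892/6 = 152482.

r = 478, b = 152482.


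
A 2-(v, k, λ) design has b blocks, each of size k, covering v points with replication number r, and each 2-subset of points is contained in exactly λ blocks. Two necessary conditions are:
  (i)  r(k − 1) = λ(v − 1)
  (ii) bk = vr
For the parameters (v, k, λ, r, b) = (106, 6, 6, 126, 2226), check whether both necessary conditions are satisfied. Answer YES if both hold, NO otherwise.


Condition (i): r(k − 1) = 126·5 = 630; λ(v − 1) = 6·105 = 630. Match? YES.
Condition (ii): bk = 2226·6 = 13356; vr = 106·126 = 13356. Match? YES.
Both conditions hold? YES.

YES


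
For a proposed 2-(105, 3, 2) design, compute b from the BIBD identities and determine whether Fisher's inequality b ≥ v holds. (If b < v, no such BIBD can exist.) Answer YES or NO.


r = λ(v − 1)/(k − 1) = 2·104/2 = 104.
b = vr/k = 105·104/3 = 3640.
Fisher's inequality: b ≥ v ⇔ 3640 ≥ 105? YES.

YES


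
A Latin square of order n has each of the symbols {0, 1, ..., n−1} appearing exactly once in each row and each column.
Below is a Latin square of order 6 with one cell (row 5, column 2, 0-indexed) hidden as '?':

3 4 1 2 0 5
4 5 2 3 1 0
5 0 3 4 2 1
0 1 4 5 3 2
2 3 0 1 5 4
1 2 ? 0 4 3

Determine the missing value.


Row 5 contains symbols [0, 1, 2, 3, 4] — missing [5].
Column 2 contains symbols [0, 1, 2, 3, 4] — missing [5].
The missing symbol must appear in both missing sets; intersection = [5].
Therefore the hidden value is 5.

Missing value = 5.


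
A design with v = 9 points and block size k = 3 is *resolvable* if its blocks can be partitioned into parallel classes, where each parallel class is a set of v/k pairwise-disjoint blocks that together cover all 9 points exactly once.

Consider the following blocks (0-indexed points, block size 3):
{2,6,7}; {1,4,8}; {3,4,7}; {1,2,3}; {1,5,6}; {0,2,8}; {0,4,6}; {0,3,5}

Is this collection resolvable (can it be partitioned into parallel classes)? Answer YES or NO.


v = 9, block size k = 3, number of blocks = 8.
For resolvability, blocks must partition into parallel classes of size v/k = 3.
Total blocks must therefore be a multiple of 3: 8 = 3·2 + 2 ⇒ not divisible ✗.
Resolvable? NO.

NO


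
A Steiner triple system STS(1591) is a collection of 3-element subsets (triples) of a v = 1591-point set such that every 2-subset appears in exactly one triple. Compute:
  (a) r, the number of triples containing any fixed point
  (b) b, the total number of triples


An STS(v) is a 2-(v, 3, 1) BIBD: block size k = 3, λ = 1.
Replication: r(k − 1) = λ(v − 1) ⇒ r·2 = 1591 − 1 = 1590 ⇒ r = 795.
Block count: b = v(v − 1)/6 = 1591·1590/6 = 2529690/6 = 421615.

r = 795, b = 421615.


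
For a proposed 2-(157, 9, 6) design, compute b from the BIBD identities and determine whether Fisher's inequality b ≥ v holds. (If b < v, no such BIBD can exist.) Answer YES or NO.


r = λ(v − 1)/(k − 1) = 6·156/8 = 117.
b = vr/k = 157·117/9 = 2041.
Fisher's inequality: b ≥ v ⇔ 2041 ≥ 157? YES.

YES


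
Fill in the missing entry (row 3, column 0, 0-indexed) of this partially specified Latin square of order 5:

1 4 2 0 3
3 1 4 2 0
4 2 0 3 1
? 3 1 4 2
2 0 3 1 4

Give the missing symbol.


Row 3 contains symbols [1, 2, 3, 4] — missing [0].
Column 0 contains symbols [1, 2, 3, 4] — missing [0].
The missing symbol must appear in both missing sets; intersection = [0].
Therefore the hidden value is 0.

Missing value = 0.


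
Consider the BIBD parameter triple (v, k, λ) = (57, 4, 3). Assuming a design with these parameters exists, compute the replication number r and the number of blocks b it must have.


Any 2-(v, k, λ) BIBD satisfies two necessary conditions:
  (i)  Each point sits in r blocks, and counting incidences through any fixed point gives r(k − 1) = λ(v − 1), so r = λ(v − 1)/(k − 1).
  (ii) Total incidences bk = vr, so b = vr/k.
Step 1: r = λ(v − 1)/(k − 1) = 3·(57 − 1)/(4 − 1) = 3·56/3 = 168/3 = 56.
Step 2: b = vr/k = 57·56/4 = 3192/4 = 798.
Check integrality: r = 56 ∈ Z ✓, b = 798 ∈ Z ✓.
(These identities are necessary conditions: they determine r and b for any design with these parameters, but do not by themselves prove that one exists.)

r = 56, b = 798.


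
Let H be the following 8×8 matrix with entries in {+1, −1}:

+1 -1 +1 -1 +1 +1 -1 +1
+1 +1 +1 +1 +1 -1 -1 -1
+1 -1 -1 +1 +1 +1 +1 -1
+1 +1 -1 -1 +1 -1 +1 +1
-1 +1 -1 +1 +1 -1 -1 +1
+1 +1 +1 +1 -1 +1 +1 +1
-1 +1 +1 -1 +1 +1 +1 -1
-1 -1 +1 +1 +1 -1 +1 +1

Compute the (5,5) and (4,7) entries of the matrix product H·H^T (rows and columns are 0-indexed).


Row 4 of H: [-1, 1, -1, 1, 1, -1, -1, 1].
Row 5 of H: [1, 1, 1, 1, -1, 1, 1, 1].
Row 7 of H: [-1, -1, 1, 1, 1, -1, 1, 1].
(H·H^T)[5][5] = Σ_j H[5][j]·H[5][j] = (1)² + (1)² + (1)² + (1)² + (-1)² + (1)² + (1)² + (1)² = 1 + 1 + 1 + 1 + 1 + 1 + 1 + 1 = 8.
(H·H^T)[4][7] = Σ_j H[4][j]·H[7][j] = (-1)·(-1) + (1)·(-1) + (-1)·(1) + (1)·(1) + (1)·(1) + (-1)·(-1) + (-1)·(1) + (1)·(1) = 1 + -1 + -1 + 1 + 1 + 1 + -1 + 1 = 2.
Rows 4 and 7 are not orthogonal (dot product = 2 ≠ 0), so H is not a Hadamard matrix.

(5,5) entry = 8; (4,7) entry = 2.


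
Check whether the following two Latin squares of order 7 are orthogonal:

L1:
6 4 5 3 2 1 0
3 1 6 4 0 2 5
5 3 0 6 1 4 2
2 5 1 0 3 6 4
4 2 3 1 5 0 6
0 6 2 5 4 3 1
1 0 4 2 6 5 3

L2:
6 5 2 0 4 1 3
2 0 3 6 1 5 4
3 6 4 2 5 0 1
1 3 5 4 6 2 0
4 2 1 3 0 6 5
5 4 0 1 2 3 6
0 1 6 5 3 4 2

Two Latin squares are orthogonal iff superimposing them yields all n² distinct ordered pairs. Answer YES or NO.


Form the n² = 49 superimposed pairs (L1[i][j], L2[i][j]), row by row (rows and columns indexed from 0):
row 0: (6,6) (4,5) (5,2) (3,0) (2,4) (1,1) (0,3)
row 1: (3,2) (1,0) (6,3) (4,6) (0,1) (2,5) (5,4)
row 2: (5,3) (3,6) (0,4) (6,2) (1,5) (4,0) (2,1)
row 3: (2,1) (5,3) (1,5) (0,4) (3,6) (6,2) (4,0)
row 4: (4,4) (2,2) (3,1) (1,3) (5,0) (0,6) (6,5)
row 5: (0,5) (6,4) (2,0) (5,1) (4,2) (3,3) (1,6)
row 6: (1,0) (0,1) (4,6) (2,5) (6,3) (5,4) (3,2)
Orthogonality requires all 49 pairs distinct.
But the pair (2,1) repeats: cell (2,6) has L1 = 2, L2 = 1, and cell (3,0) has L1 = 2, L2 = 1.
A repeated pair means some other pair never occurs (only 35 distinct pairs out of 49), so the squares are not orthogonal.
Conclusion: NO.

NO


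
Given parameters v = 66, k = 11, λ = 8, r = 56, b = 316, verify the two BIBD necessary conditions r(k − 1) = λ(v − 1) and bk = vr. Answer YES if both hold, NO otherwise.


Condition (i): r(k − 1) = 56·10 = 560; λ(v − 1) = 8·65 = 520. Match? NO.
Condition (ii): bk = 316·11 = 3476; vr = 66·56 = 3696. Match? NO.
Both conditions hold? NO.

NO


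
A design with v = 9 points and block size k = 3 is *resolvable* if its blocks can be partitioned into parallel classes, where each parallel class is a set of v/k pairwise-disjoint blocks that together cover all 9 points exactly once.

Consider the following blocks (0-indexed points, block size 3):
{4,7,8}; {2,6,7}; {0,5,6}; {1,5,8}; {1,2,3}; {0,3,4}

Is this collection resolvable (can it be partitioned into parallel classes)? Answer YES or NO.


v = 9, block size k = 3, number of blocks = 6.
For resolvability, blocks must partition into parallel classes of size v/k = 3.
Total blocks must therefore be a multiple of 3: 6 = 3·2 + 0 ⇒ divisible ✓.
Greedy packing gives 2 candidate class(es). Each should be a full parallel class (size 3, covers all 9 points).
  Class 1 (3 blocks): {4,7,8}; {0,5,6}; {1,2,3}. Points covered: [0, 1, 2, 3, 4, 5, 6, 7, 8].
  Class 2 (3 blocks): {2,6,7}; {1,5,8}; {0,3,4}. Points covered: [0, 1, 2, 3, 4, 5, 6, 7, 8].
All classes full (size 3)? YES. All classes cover every point? YES.
Resolvable? YES.

YES


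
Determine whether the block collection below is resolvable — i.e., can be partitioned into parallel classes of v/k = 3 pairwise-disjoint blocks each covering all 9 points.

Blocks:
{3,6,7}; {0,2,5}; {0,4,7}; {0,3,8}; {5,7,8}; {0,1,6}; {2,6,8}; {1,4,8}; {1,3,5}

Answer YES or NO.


v = 9, block size k = 3, number of blocks = 9.
For resolvability, blocks must partition into parallel classes of size v/k = 3.
Total blocks must therefore be a multiple of 3: 9 = 3·3 + 0 ⇒ divisible ✓.
Consider block {0,3,8}. It intersects every other block in the collection, so no parallel class of size 3 can contain it.
Since every block must belong to some parallel class in a resolution, the collection cannot be partitioned into parallel classes.
Resolvable? NO.

NO


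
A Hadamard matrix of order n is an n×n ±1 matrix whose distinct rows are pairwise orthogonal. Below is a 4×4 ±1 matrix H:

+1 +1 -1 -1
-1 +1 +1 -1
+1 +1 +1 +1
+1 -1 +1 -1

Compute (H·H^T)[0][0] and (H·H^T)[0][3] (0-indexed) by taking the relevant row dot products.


Row 0 of H: [1, 1, -1, -1].
Row 3 of H: [1, -1, 1, -1].
(H·H^T)[0][0] = Σ_j H[0][j]·H[0][j] = (1)² + (1)² + (-1)² + (-1)² = 1 + 1 + 1 + 1 = 4.
(H·H^T)[0][3] = Σ_j H[0][j]·H[3][j] = (1)·(1) + (1)·(-1) + (-1)·(1) + (-1)·(-1) = 1 + -1 + -1 + 1 = 0.
So rows 0 and 3 are orthogonal; the diagonal entry equals n = 4.

(0,0) entry = 4; (0,3) entry = 0.


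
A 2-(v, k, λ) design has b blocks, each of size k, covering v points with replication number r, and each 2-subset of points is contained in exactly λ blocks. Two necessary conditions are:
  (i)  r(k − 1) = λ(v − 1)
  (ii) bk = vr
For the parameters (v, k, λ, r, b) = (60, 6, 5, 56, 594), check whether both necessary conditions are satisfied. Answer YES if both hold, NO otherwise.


Condition (i): r(k − 1) = 56·5 = 280; λ(v − 1) = 5·59 = 295. Match? NO.
Condition (ii): bk = 594·6 = 3564; vr = 60·56 = 3360. Match? NO.
Both conditions hold? NO.

NO


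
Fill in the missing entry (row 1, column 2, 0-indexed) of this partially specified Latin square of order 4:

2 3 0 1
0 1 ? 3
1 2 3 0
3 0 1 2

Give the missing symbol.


Row 1 contains symbols [0, 1, 3] — missing [2].
Column 2 contains symbols [0, 1, 3] — missing [2].
The missing symbol must appear in both missing sets; intersection = [2].
Therefore the hidden value is 2.

Missing value = 2.


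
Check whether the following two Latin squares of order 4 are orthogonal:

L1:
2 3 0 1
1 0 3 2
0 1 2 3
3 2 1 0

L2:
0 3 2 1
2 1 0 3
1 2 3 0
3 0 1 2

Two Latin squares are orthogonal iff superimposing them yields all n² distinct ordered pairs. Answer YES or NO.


Form the n² = 16 superimposed pairs (L1[i][j], L2[i][j]), row by row (rows and columns indexed from 0):
row 0: (2,0) (3,3) (0,2) (1,1)
row 1: (1,2) (0,1) (3,0) (2,3)
row 2: (0,1) (1,2) (2,3) (3,0)
row 3: (3,3) (2,0) (1,1) (0,2)
Orthogonality requires all 16 pairs distinct.
But the pair (0,1) repeats: cell (1,1) has L1 = 0, L2 = 1, and cell (2,0) has L1 = 0, L2 = 1.
A repeated pair means some other pair never occurs (only 8 distinct pairs out of 16), so the squares are not orthogonal.
Conclusion: NO.

NO


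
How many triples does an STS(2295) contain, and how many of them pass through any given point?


An STS(v) is a 2-(v, 3, 1) BIBD: block size k = 3, λ = 1.
Replication: r(k − 1) = λ(v − 1) ⇒ r·2 = 2295 − 1 = 2294 ⇒ r = 1147.
Block count: b = v(v − 1)/6 = 2295·2294/6 = 5264730/6 = 877455.
(Check via bk = vr: 877455·3 = 2632365 = 2295·1147 = 2632365 ✓.)

r = 1147, b = 877455.


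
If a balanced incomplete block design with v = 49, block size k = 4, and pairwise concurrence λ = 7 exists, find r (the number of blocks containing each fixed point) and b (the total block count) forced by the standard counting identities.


Any 2-(v, k, λ) BIBD satisfies two necessary conditions:
  (i)  Each point sits in r blocks, and counting incidences through any fixed point gives r(k − 1) = λ(v − 1), so r = λ(v − 1)/(k − 1).
  (ii) Total incidences bk = vr, so b = vr/k.
Step 1: r = λ(v − 1)/(k − 1) = 7·(49 − 1)/(4 − 1) = 7·48/3 = 336/3 = 112.
Step 2: b = vr/k = 49·112/4 = 5488/4 = 1372.
Check integrality: r = 112 ∈ Z ✓, b = 1372 ∈ Z ✓.
(These identities are necessary conditions: they determine r and b for any design with these parameters, but do not by themselves prove that one exists.)

r = 112, b = 1372.


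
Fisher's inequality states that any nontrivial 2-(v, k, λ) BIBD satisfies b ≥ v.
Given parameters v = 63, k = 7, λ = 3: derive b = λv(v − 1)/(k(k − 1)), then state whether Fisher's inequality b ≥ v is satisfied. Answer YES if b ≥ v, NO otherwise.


r = λ(v − 1)/(k − 1) = 3·62/6 = 31.
b = vr/k = 63·31/7 = 279.
Fisher's inequality: b ≥ v ⇔ 279 ≥ 63? YES.

YES


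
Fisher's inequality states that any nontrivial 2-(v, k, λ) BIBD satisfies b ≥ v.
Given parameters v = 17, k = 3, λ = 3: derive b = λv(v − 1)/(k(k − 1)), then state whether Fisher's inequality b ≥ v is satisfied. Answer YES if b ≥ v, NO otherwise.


r = λ(v − 1)/(k − 1) = 3·16/2 = 24.
b = vr/k = 17·24/3 = 136.
Fisher's inequality: b ≥ v ⇔ 136 ≥ 17? YES.

YES


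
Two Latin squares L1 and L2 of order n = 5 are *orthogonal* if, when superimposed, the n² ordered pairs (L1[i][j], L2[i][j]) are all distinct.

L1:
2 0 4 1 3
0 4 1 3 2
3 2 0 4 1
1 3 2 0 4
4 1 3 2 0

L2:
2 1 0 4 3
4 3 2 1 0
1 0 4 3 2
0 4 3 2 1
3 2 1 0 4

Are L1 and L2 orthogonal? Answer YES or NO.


Form the n² = 25 superimposed pairs (L1[i][j], L2[i][j]), row by row (rows and columns indexed from 0):
row 0: (2,2) (0,1) (4,0) (1,4) (3,3)
row 1: (0,4) (4,3) (1,2) (3,1) (2,0)
row 2: (3,1) (2,0) (0,4) (4,3) (1,2)
row 3: (1,0) (3,4) (2,3) (0,2) (4,1)
row 4: (4,3) (1,2) (3,1) (2,0) (0,4)
Orthogonality requires all 25 pairs distinct.
But the pair (3,1) repeats: cell (1,3) has L1 = 3, L2 = 1, and cell (2,0) has L1 = 3, L2 = 1.
A repeated pair means some other pair never occurs (only 15 distinct pairs out of 25), so the squares are not orthogonal.
Conclusion: NO.

NO


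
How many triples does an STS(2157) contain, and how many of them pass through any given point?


An STS(v) is a 2-(v, 3, 1) BIBD: block size k = 3, λ = 1.
Replication: r(k − 1) = λ(v − 1) ⇒ r·2 = 2157 − 1 = 2156 ⇒ r = 1078.
Block count: b = v(v − 1)/6 = 2157·2156/6 = 4650492/6 = 775082.

r = 1078, b = 775082.


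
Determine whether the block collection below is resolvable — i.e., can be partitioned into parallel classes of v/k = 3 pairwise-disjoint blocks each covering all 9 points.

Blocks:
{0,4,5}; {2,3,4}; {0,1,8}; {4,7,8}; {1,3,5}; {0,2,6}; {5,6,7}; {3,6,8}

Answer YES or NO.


v = 9, block size k = 3, number of blocks = 8.
For resolvability, blocks must partition into parallel classes of size v/k = 3.
Total blocks must therefore be a multiple of 3: 8 = 3·2 + 2 ⇒ not divisible ✗.
Resolvable? NO.

NO


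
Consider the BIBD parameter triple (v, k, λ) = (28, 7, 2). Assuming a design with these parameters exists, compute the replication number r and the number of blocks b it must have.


Any 2-(v, k, λ) BIBD satisfies two necessary conditions:
  (i)  Each point sits in r blocks, and counting incidences through any fixed point gives r(k − 1) = λ(v − 1), so r = λ(v − 1)/(k − 1).
  (ii) Total incidences bk = vr, so b = vr/k.
Step 1: r = λ(v − 1)/(k − 1) = 2·(28 − 1)/(7 − 1) = 2·27/6 = 54/6 = 9.
Step 2: b = vr/k = 28·9/7 = 252/7 = 36.
Check integrality: r = 9 ∈ Z ✓, b = 36 ∈ Z ✓.
(These identities are necessary conditions: they determine r and b for any design with these parameters, but do not by themselves prove that one exists.)

r = 9, b = 36.


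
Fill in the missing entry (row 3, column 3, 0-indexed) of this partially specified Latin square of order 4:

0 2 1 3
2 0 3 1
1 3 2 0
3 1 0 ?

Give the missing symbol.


Row 3 contains symbols [0, 1, 3] — missing [2].
Column 3 contains symbols [0, 1, 3] — missing [2].
The missing symbol must appear in both missing sets; intersection = [2].
Therefore the hidden value is 2.

Missing value = 2.


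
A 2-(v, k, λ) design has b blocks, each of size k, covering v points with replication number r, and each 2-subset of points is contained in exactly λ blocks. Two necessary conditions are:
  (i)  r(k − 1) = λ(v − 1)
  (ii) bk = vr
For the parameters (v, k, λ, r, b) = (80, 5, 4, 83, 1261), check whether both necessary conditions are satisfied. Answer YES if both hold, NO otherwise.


Condition (i): r(k − 1) = 83·4 = 332; λ(v − 1) = 4·79 = 316. Match? NO.
Condition (ii): bk = 1261·5 = 6305; vr = 80·83 = 6640. Match? NO.
Both conditions hold? NO.

NO
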